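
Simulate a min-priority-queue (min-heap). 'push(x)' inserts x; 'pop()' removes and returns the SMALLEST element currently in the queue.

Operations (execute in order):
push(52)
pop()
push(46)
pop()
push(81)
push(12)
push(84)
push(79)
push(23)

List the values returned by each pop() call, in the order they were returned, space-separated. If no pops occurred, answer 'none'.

push(52): heap contents = [52]
pop() → 52: heap contents = []
push(46): heap contents = [46]
pop() → 46: heap contents = []
push(81): heap contents = [81]
push(12): heap contents = [12, 81]
push(84): heap contents = [12, 81, 84]
push(79): heap contents = [12, 79, 81, 84]
push(23): heap contents = [12, 23, 79, 81, 84]

Answer: 52 46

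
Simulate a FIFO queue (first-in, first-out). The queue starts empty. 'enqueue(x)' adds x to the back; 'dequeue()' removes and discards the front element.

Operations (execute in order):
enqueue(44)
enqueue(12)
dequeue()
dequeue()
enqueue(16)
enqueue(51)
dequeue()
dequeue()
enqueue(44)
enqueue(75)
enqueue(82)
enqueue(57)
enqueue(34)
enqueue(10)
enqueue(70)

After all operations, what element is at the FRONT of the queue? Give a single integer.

Answer: 44

Derivation:
enqueue(44): queue = [44]
enqueue(12): queue = [44, 12]
dequeue(): queue = [12]
dequeue(): queue = []
enqueue(16): queue = [16]
enqueue(51): queue = [16, 51]
dequeue(): queue = [51]
dequeue(): queue = []
enqueue(44): queue = [44]
enqueue(75): queue = [44, 75]
enqueue(82): queue = [44, 75, 82]
enqueue(57): queue = [44, 75, 82, 57]
enqueue(34): queue = [44, 75, 82, 57, 34]
enqueue(10): queue = [44, 75, 82, 57, 34, 10]
enqueue(70): queue = [44, 75, 82, 57, 34, 10, 70]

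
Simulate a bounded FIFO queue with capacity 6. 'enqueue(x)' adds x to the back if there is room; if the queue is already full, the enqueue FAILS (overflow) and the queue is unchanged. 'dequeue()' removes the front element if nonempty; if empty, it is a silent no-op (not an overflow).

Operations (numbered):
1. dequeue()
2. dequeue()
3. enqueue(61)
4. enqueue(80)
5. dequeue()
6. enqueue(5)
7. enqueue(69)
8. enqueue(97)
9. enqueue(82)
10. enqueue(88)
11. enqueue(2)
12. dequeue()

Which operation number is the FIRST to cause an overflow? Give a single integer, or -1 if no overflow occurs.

Answer: 11

Derivation:
1. dequeue(): empty, no-op, size=0
2. dequeue(): empty, no-op, size=0
3. enqueue(61): size=1
4. enqueue(80): size=2
5. dequeue(): size=1
6. enqueue(5): size=2
7. enqueue(69): size=3
8. enqueue(97): size=4
9. enqueue(82): size=5
10. enqueue(88): size=6
11. enqueue(2): size=6=cap → OVERFLOW (fail)
12. dequeue(): size=5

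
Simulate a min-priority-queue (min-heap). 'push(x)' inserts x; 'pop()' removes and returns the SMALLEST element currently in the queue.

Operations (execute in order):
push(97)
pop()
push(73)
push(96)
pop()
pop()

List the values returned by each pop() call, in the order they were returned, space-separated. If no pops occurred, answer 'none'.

Answer: 97 73 96

Derivation:
push(97): heap contents = [97]
pop() → 97: heap contents = []
push(73): heap contents = [73]
push(96): heap contents = [73, 96]
pop() → 73: heap contents = [96]
pop() → 96: heap contents = []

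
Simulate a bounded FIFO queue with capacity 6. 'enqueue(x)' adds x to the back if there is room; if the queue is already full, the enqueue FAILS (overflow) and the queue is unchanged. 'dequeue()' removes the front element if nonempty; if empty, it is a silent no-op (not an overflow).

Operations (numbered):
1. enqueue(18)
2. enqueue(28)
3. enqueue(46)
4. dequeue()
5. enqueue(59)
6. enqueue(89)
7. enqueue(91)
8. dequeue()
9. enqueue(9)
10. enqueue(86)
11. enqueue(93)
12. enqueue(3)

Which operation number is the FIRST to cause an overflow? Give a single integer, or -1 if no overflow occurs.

Answer: 11

Derivation:
1. enqueue(18): size=1
2. enqueue(28): size=2
3. enqueue(46): size=3
4. dequeue(): size=2
5. enqueue(59): size=3
6. enqueue(89): size=4
7. enqueue(91): size=5
8. dequeue(): size=4
9. enqueue(9): size=5
10. enqueue(86): size=6
11. enqueue(93): size=6=cap → OVERFLOW (fail)
12. enqueue(3): size=6=cap → OVERFLOW (fail)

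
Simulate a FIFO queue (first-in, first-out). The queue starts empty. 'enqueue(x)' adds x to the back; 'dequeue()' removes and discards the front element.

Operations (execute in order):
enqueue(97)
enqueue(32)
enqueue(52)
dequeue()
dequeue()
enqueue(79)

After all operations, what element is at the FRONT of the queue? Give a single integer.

Answer: 52

Derivation:
enqueue(97): queue = [97]
enqueue(32): queue = [97, 32]
enqueue(52): queue = [97, 32, 52]
dequeue(): queue = [32, 52]
dequeue(): queue = [52]
enqueue(79): queue = [52, 79]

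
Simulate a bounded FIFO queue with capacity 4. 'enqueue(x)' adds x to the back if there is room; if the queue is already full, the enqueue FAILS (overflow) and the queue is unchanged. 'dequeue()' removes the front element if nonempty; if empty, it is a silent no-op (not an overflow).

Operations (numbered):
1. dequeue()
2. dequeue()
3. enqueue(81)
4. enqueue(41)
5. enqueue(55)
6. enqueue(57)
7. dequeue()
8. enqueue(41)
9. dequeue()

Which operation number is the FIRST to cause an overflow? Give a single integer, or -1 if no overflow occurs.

Answer: -1

Derivation:
1. dequeue(): empty, no-op, size=0
2. dequeue(): empty, no-op, size=0
3. enqueue(81): size=1
4. enqueue(41): size=2
5. enqueue(55): size=3
6. enqueue(57): size=4
7. dequeue(): size=3
8. enqueue(41): size=4
9. dequeue(): size=3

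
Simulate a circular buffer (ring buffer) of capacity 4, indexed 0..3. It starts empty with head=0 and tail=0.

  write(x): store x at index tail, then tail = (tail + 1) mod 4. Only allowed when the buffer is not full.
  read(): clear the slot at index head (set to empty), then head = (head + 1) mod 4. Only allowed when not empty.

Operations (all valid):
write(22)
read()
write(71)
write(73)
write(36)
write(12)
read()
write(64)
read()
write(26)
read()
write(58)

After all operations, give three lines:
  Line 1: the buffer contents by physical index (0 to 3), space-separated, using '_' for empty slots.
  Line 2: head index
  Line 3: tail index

Answer: 12 64 26 58
0
0

Derivation:
write(22): buf=[22 _ _ _], head=0, tail=1, size=1
read(): buf=[_ _ _ _], head=1, tail=1, size=0
write(71): buf=[_ 71 _ _], head=1, tail=2, size=1
write(73): buf=[_ 71 73 _], head=1, tail=3, size=2
write(36): buf=[_ 71 73 36], head=1, tail=0, size=3
write(12): buf=[12 71 73 36], head=1, tail=1, size=4
read(): buf=[12 _ 73 36], head=2, tail=1, size=3
write(64): buf=[12 64 73 36], head=2, tail=2, size=4
read(): buf=[12 64 _ 36], head=3, tail=2, size=3
write(26): buf=[12 64 26 36], head=3, tail=3, size=4
read(): buf=[12 64 26 _], head=0, tail=3, size=3
write(58): buf=[12 64 26 58], head=0, tail=0, size=4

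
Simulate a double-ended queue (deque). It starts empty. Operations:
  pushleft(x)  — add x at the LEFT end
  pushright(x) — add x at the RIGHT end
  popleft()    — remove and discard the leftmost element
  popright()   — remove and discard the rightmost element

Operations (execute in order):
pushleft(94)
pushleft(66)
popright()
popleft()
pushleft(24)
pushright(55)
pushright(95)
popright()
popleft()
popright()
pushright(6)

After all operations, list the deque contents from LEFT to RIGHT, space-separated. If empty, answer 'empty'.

pushleft(94): [94]
pushleft(66): [66, 94]
popright(): [66]
popleft(): []
pushleft(24): [24]
pushright(55): [24, 55]
pushright(95): [24, 55, 95]
popright(): [24, 55]
popleft(): [55]
popright(): []
pushright(6): [6]

Answer: 6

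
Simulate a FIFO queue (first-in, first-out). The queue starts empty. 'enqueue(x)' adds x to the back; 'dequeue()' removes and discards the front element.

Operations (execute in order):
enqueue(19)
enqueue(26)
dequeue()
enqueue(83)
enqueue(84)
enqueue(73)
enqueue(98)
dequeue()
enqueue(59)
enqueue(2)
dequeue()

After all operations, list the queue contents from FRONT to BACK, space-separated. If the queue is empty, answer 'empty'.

enqueue(19): [19]
enqueue(26): [19, 26]
dequeue(): [26]
enqueue(83): [26, 83]
enqueue(84): [26, 83, 84]
enqueue(73): [26, 83, 84, 73]
enqueue(98): [26, 83, 84, 73, 98]
dequeue(): [83, 84, 73, 98]
enqueue(59): [83, 84, 73, 98, 59]
enqueue(2): [83, 84, 73, 98, 59, 2]
dequeue(): [84, 73, 98, 59, 2]

Answer: 84 73 98 59 2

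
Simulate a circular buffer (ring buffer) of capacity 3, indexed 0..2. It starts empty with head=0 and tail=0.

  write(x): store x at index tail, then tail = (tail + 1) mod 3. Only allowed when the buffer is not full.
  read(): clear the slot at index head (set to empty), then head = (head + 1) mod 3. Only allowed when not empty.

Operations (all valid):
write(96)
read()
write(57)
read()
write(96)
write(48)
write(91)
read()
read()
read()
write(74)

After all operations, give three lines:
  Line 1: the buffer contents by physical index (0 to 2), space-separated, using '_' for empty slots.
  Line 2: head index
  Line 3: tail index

write(96): buf=[96 _ _], head=0, tail=1, size=1
read(): buf=[_ _ _], head=1, tail=1, size=0
write(57): buf=[_ 57 _], head=1, tail=2, size=1
read(): buf=[_ _ _], head=2, tail=2, size=0
write(96): buf=[_ _ 96], head=2, tail=0, size=1
write(48): buf=[48 _ 96], head=2, tail=1, size=2
write(91): buf=[48 91 96], head=2, tail=2, size=3
read(): buf=[48 91 _], head=0, tail=2, size=2
read(): buf=[_ 91 _], head=1, tail=2, size=1
read(): buf=[_ _ _], head=2, tail=2, size=0
write(74): buf=[_ _ 74], head=2, tail=0, size=1

Answer: _ _ 74
2
0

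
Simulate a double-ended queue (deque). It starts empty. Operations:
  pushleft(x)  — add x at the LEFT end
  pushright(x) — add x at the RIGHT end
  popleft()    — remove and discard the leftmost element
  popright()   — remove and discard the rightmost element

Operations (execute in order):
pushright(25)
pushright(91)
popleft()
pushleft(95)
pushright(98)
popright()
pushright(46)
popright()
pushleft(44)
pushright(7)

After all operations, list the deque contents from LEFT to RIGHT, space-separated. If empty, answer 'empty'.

Answer: 44 95 91 7

Derivation:
pushright(25): [25]
pushright(91): [25, 91]
popleft(): [91]
pushleft(95): [95, 91]
pushright(98): [95, 91, 98]
popright(): [95, 91]
pushright(46): [95, 91, 46]
popright(): [95, 91]
pushleft(44): [44, 95, 91]
pushright(7): [44, 95, 91, 7]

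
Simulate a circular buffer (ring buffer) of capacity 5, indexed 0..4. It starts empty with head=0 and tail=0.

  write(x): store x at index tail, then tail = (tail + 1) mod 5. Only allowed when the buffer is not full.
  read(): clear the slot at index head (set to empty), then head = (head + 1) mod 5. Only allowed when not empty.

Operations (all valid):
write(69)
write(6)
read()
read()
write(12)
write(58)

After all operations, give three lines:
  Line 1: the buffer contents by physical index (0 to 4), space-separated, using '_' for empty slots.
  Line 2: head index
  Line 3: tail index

write(69): buf=[69 _ _ _ _], head=0, tail=1, size=1
write(6): buf=[69 6 _ _ _], head=0, tail=2, size=2
read(): buf=[_ 6 _ _ _], head=1, tail=2, size=1
read(): buf=[_ _ _ _ _], head=2, tail=2, size=0
write(12): buf=[_ _ 12 _ _], head=2, tail=3, size=1
write(58): buf=[_ _ 12 58 _], head=2, tail=4, size=2

Answer: _ _ 12 58 _
2
4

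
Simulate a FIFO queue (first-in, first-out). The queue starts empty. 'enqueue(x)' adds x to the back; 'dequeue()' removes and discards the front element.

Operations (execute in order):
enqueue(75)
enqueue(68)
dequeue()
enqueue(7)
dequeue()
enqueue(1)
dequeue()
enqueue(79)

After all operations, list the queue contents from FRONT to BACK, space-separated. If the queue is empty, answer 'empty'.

Answer: 1 79

Derivation:
enqueue(75): [75]
enqueue(68): [75, 68]
dequeue(): [68]
enqueue(7): [68, 7]
dequeue(): [7]
enqueue(1): [7, 1]
dequeue(): [1]
enqueue(79): [1, 79]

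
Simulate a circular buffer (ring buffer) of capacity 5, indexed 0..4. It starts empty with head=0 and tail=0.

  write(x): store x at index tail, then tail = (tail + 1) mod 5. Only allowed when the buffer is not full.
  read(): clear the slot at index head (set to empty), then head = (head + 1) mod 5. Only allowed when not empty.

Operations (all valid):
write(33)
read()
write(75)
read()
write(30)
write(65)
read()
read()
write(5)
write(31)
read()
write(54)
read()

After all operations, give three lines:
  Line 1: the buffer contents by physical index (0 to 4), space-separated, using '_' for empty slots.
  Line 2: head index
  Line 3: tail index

write(33): buf=[33 _ _ _ _], head=0, tail=1, size=1
read(): buf=[_ _ _ _ _], head=1, tail=1, size=0
write(75): buf=[_ 75 _ _ _], head=1, tail=2, size=1
read(): buf=[_ _ _ _ _], head=2, tail=2, size=0
write(30): buf=[_ _ 30 _ _], head=2, tail=3, size=1
write(65): buf=[_ _ 30 65 _], head=2, tail=4, size=2
read(): buf=[_ _ _ 65 _], head=3, tail=4, size=1
read(): buf=[_ _ _ _ _], head=4, tail=4, size=0
write(5): buf=[_ _ _ _ 5], head=4, tail=0, size=1
write(31): buf=[31 _ _ _ 5], head=4, tail=1, size=2
read(): buf=[31 _ _ _ _], head=0, tail=1, size=1
write(54): buf=[31 54 _ _ _], head=0, tail=2, size=2
read(): buf=[_ 54 _ _ _], head=1, tail=2, size=1

Answer: _ 54 _ _ _
1
2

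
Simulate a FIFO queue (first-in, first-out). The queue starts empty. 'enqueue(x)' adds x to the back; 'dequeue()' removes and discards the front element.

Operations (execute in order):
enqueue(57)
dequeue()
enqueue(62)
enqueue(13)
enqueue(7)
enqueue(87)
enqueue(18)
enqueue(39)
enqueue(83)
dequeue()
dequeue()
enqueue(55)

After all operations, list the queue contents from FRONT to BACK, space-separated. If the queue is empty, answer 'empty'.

Answer: 7 87 18 39 83 55

Derivation:
enqueue(57): [57]
dequeue(): []
enqueue(62): [62]
enqueue(13): [62, 13]
enqueue(7): [62, 13, 7]
enqueue(87): [62, 13, 7, 87]
enqueue(18): [62, 13, 7, 87, 18]
enqueue(39): [62, 13, 7, 87, 18, 39]
enqueue(83): [62, 13, 7, 87, 18, 39, 83]
dequeue(): [13, 7, 87, 18, 39, 83]
dequeue(): [7, 87, 18, 39, 83]
enqueue(55): [7, 87, 18, 39, 83, 55]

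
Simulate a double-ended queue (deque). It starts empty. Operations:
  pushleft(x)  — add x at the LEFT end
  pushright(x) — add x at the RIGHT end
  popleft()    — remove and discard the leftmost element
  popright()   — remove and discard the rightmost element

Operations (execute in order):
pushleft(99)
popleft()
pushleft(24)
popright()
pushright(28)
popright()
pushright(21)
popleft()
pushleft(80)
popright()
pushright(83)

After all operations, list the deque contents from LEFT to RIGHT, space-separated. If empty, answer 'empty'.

Answer: 83

Derivation:
pushleft(99): [99]
popleft(): []
pushleft(24): [24]
popright(): []
pushright(28): [28]
popright(): []
pushright(21): [21]
popleft(): []
pushleft(80): [80]
popright(): []
pushright(83): [83]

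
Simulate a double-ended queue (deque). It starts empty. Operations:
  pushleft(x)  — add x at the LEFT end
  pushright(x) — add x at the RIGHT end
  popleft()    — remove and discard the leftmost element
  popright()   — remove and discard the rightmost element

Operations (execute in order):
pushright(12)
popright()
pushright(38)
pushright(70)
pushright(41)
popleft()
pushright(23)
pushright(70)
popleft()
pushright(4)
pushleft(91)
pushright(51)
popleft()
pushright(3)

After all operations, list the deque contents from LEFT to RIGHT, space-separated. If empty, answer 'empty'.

pushright(12): [12]
popright(): []
pushright(38): [38]
pushright(70): [38, 70]
pushright(41): [38, 70, 41]
popleft(): [70, 41]
pushright(23): [70, 41, 23]
pushright(70): [70, 41, 23, 70]
popleft(): [41, 23, 70]
pushright(4): [41, 23, 70, 4]
pushleft(91): [91, 41, 23, 70, 4]
pushright(51): [91, 41, 23, 70, 4, 51]
popleft(): [41, 23, 70, 4, 51]
pushright(3): [41, 23, 70, 4, 51, 3]

Answer: 41 23 70 4 51 3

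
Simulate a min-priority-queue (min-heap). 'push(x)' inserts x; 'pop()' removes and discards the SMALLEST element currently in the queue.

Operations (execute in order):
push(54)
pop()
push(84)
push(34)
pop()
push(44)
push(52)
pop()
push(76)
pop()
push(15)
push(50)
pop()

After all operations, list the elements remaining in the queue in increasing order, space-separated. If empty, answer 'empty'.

push(54): heap contents = [54]
pop() → 54: heap contents = []
push(84): heap contents = [84]
push(34): heap contents = [34, 84]
pop() → 34: heap contents = [84]
push(44): heap contents = [44, 84]
push(52): heap contents = [44, 52, 84]
pop() → 44: heap contents = [52, 84]
push(76): heap contents = [52, 76, 84]
pop() → 52: heap contents = [76, 84]
push(15): heap contents = [15, 76, 84]
push(50): heap contents = [15, 50, 76, 84]
pop() → 15: heap contents = [50, 76, 84]

Answer: 50 76 84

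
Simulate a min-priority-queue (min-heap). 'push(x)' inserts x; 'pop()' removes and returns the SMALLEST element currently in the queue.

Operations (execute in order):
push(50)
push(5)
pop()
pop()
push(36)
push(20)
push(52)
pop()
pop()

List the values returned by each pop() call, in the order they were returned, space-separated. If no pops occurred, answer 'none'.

Answer: 5 50 20 36

Derivation:
push(50): heap contents = [50]
push(5): heap contents = [5, 50]
pop() → 5: heap contents = [50]
pop() → 50: heap contents = []
push(36): heap contents = [36]
push(20): heap contents = [20, 36]
push(52): heap contents = [20, 36, 52]
pop() → 20: heap contents = [36, 52]
pop() → 36: heap contents = [52]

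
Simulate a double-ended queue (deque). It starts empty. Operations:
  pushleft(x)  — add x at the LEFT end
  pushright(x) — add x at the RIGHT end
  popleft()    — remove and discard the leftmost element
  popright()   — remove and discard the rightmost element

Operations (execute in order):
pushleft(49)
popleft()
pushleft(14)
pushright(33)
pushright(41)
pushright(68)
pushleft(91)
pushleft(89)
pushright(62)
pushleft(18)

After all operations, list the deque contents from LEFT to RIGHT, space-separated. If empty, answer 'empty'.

pushleft(49): [49]
popleft(): []
pushleft(14): [14]
pushright(33): [14, 33]
pushright(41): [14, 33, 41]
pushright(68): [14, 33, 41, 68]
pushleft(91): [91, 14, 33, 41, 68]
pushleft(89): [89, 91, 14, 33, 41, 68]
pushright(62): [89, 91, 14, 33, 41, 68, 62]
pushleft(18): [18, 89, 91, 14, 33, 41, 68, 62]

Answer: 18 89 91 14 33 41 68 62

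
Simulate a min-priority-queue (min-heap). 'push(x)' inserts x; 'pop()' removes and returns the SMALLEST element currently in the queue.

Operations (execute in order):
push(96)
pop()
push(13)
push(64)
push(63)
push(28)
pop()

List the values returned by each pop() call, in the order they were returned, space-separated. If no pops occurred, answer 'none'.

Answer: 96 13

Derivation:
push(96): heap contents = [96]
pop() → 96: heap contents = []
push(13): heap contents = [13]
push(64): heap contents = [13, 64]
push(63): heap contents = [13, 63, 64]
push(28): heap contents = [13, 28, 63, 64]
pop() → 13: heap contents = [28, 63, 64]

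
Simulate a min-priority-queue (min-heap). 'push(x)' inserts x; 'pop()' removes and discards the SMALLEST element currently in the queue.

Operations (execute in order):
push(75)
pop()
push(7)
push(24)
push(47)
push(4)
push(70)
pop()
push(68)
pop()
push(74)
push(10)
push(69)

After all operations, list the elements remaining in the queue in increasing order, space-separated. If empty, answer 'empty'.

Answer: 10 24 47 68 69 70 74

Derivation:
push(75): heap contents = [75]
pop() → 75: heap contents = []
push(7): heap contents = [7]
push(24): heap contents = [7, 24]
push(47): heap contents = [7, 24, 47]
push(4): heap contents = [4, 7, 24, 47]
push(70): heap contents = [4, 7, 24, 47, 70]
pop() → 4: heap contents = [7, 24, 47, 70]
push(68): heap contents = [7, 24, 47, 68, 70]
pop() → 7: heap contents = [24, 47, 68, 70]
push(74): heap contents = [24, 47, 68, 70, 74]
push(10): heap contents = [10, 24, 47, 68, 70, 74]
push(69): heap contents = [10, 24, 47, 68, 69, 70, 74]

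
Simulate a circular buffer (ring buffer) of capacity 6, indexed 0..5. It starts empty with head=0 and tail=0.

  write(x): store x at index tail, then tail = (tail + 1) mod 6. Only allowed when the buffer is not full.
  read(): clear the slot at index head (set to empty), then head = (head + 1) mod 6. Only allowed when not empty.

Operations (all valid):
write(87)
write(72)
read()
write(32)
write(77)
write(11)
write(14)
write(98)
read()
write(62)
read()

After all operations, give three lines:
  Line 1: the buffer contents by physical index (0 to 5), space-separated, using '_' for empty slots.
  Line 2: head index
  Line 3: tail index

write(87): buf=[87 _ _ _ _ _], head=0, tail=1, size=1
write(72): buf=[87 72 _ _ _ _], head=0, tail=2, size=2
read(): buf=[_ 72 _ _ _ _], head=1, tail=2, size=1
write(32): buf=[_ 72 32 _ _ _], head=1, tail=3, size=2
write(77): buf=[_ 72 32 77 _ _], head=1, tail=4, size=3
write(11): buf=[_ 72 32 77 11 _], head=1, tail=5, size=4
write(14): buf=[_ 72 32 77 11 14], head=1, tail=0, size=5
write(98): buf=[98 72 32 77 11 14], head=1, tail=1, size=6
read(): buf=[98 _ 32 77 11 14], head=2, tail=1, size=5
write(62): buf=[98 62 32 77 11 14], head=2, tail=2, size=6
read(): buf=[98 62 _ 77 11 14], head=3, tail=2, size=5

Answer: 98 62 _ 77 11 14
3
2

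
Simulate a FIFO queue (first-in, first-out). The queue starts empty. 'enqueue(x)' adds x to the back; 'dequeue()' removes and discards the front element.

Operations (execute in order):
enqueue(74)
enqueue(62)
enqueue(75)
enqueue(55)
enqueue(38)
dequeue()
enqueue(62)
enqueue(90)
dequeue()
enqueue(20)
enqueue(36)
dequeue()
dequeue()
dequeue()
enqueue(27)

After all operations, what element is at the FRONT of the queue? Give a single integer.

Answer: 62

Derivation:
enqueue(74): queue = [74]
enqueue(62): queue = [74, 62]
enqueue(75): queue = [74, 62, 75]
enqueue(55): queue = [74, 62, 75, 55]
enqueue(38): queue = [74, 62, 75, 55, 38]
dequeue(): queue = [62, 75, 55, 38]
enqueue(62): queue = [62, 75, 55, 38, 62]
enqueue(90): queue = [62, 75, 55, 38, 62, 90]
dequeue(): queue = [75, 55, 38, 62, 90]
enqueue(20): queue = [75, 55, 38, 62, 90, 20]
enqueue(36): queue = [75, 55, 38, 62, 90, 20, 36]
dequeue(): queue = [55, 38, 62, 90, 20, 36]
dequeue(): queue = [38, 62, 90, 20, 36]
dequeue(): queue = [62, 90, 20, 36]
enqueue(27): queue = [62, 90, 20, 36, 27]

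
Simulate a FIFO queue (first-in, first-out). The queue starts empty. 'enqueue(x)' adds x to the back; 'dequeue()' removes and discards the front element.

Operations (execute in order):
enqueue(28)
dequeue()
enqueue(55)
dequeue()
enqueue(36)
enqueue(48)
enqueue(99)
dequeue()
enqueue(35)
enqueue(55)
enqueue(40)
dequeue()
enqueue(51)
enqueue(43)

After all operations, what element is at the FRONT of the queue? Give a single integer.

Answer: 99

Derivation:
enqueue(28): queue = [28]
dequeue(): queue = []
enqueue(55): queue = [55]
dequeue(): queue = []
enqueue(36): queue = [36]
enqueue(48): queue = [36, 48]
enqueue(99): queue = [36, 48, 99]
dequeue(): queue = [48, 99]
enqueue(35): queue = [48, 99, 35]
enqueue(55): queue = [48, 99, 35, 55]
enqueue(40): queue = [48, 99, 35, 55, 40]
dequeue(): queue = [99, 35, 55, 40]
enqueue(51): queue = [99, 35, 55, 40, 51]
enqueue(43): queue = [99, 35, 55, 40, 51, 43]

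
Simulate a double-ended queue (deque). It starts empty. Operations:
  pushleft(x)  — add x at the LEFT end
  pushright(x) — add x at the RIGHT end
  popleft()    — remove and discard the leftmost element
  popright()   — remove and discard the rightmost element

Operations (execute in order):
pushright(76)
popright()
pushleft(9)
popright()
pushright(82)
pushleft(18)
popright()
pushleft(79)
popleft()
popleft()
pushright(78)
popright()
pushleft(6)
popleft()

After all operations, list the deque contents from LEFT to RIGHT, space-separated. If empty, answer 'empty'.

Answer: empty

Derivation:
pushright(76): [76]
popright(): []
pushleft(9): [9]
popright(): []
pushright(82): [82]
pushleft(18): [18, 82]
popright(): [18]
pushleft(79): [79, 18]
popleft(): [18]
popleft(): []
pushright(78): [78]
popright(): []
pushleft(6): [6]
popleft(): []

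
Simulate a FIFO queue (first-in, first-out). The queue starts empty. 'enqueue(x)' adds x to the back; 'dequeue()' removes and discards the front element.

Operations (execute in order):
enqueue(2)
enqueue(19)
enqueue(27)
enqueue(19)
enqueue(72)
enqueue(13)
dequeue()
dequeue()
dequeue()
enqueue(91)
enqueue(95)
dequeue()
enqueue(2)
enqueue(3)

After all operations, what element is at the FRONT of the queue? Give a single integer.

enqueue(2): queue = [2]
enqueue(19): queue = [2, 19]
enqueue(27): queue = [2, 19, 27]
enqueue(19): queue = [2, 19, 27, 19]
enqueue(72): queue = [2, 19, 27, 19, 72]
enqueue(13): queue = [2, 19, 27, 19, 72, 13]
dequeue(): queue = [19, 27, 19, 72, 13]
dequeue(): queue = [27, 19, 72, 13]
dequeue(): queue = [19, 72, 13]
enqueue(91): queue = [19, 72, 13, 91]
enqueue(95): queue = [19, 72, 13, 91, 95]
dequeue(): queue = [72, 13, 91, 95]
enqueue(2): queue = [72, 13, 91, 95, 2]
enqueue(3): queue = [72, 13, 91, 95, 2, 3]

Answer: 72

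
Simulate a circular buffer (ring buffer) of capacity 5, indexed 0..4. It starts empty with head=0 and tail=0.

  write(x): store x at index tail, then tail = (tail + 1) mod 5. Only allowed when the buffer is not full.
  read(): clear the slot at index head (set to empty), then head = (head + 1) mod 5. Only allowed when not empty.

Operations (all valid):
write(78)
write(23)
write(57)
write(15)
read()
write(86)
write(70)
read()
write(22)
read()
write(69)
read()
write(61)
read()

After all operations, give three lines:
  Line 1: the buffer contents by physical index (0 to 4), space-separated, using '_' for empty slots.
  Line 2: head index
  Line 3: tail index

Answer: 70 22 69 61 _
0
4

Derivation:
write(78): buf=[78 _ _ _ _], head=0, tail=1, size=1
write(23): buf=[78 23 _ _ _], head=0, tail=2, size=2
write(57): buf=[78 23 57 _ _], head=0, tail=3, size=3
write(15): buf=[78 23 57 15 _], head=0, tail=4, size=4
read(): buf=[_ 23 57 15 _], head=1, tail=4, size=3
write(86): buf=[_ 23 57 15 86], head=1, tail=0, size=4
write(70): buf=[70 23 57 15 86], head=1, tail=1, size=5
read(): buf=[70 _ 57 15 86], head=2, tail=1, size=4
write(22): buf=[70 22 57 15 86], head=2, tail=2, size=5
read(): buf=[70 22 _ 15 86], head=3, tail=2, size=4
write(69): buf=[70 22 69 15 86], head=3, tail=3, size=5
read(): buf=[70 22 69 _ 86], head=4, tail=3, size=4
write(61): buf=[70 22 69 61 86], head=4, tail=4, size=5
read(): buf=[70 22 69 61 _], head=0, tail=4, size=4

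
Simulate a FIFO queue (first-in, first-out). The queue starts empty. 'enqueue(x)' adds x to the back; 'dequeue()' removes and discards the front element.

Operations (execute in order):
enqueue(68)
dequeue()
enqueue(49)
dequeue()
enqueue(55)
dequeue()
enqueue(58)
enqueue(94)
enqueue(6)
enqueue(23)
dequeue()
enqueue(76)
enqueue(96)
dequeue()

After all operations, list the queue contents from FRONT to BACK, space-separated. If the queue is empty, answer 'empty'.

enqueue(68): [68]
dequeue(): []
enqueue(49): [49]
dequeue(): []
enqueue(55): [55]
dequeue(): []
enqueue(58): [58]
enqueue(94): [58, 94]
enqueue(6): [58, 94, 6]
enqueue(23): [58, 94, 6, 23]
dequeue(): [94, 6, 23]
enqueue(76): [94, 6, 23, 76]
enqueue(96): [94, 6, 23, 76, 96]
dequeue(): [6, 23, 76, 96]

Answer: 6 23 76 96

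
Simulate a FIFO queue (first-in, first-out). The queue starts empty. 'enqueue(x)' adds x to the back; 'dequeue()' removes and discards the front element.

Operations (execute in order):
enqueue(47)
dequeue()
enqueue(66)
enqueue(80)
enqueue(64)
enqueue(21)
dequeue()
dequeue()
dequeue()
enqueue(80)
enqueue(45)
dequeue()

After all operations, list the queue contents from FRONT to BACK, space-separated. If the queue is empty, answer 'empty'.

Answer: 80 45

Derivation:
enqueue(47): [47]
dequeue(): []
enqueue(66): [66]
enqueue(80): [66, 80]
enqueue(64): [66, 80, 64]
enqueue(21): [66, 80, 64, 21]
dequeue(): [80, 64, 21]
dequeue(): [64, 21]
dequeue(): [21]
enqueue(80): [21, 80]
enqueue(45): [21, 80, 45]
dequeue(): [80, 45]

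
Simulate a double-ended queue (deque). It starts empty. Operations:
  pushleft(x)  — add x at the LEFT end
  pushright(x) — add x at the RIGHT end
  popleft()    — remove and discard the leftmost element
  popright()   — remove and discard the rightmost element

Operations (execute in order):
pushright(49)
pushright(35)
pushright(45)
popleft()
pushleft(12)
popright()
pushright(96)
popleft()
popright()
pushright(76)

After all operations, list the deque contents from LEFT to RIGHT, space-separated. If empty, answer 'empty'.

Answer: 35 76

Derivation:
pushright(49): [49]
pushright(35): [49, 35]
pushright(45): [49, 35, 45]
popleft(): [35, 45]
pushleft(12): [12, 35, 45]
popright(): [12, 35]
pushright(96): [12, 35, 96]
popleft(): [35, 96]
popright(): [35]
pushright(76): [35, 76]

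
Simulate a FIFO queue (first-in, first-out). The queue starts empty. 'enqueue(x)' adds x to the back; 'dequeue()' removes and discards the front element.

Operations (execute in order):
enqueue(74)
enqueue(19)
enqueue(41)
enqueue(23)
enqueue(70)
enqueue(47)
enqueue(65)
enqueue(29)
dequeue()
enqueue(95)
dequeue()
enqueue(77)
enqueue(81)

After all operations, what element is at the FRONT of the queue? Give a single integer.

enqueue(74): queue = [74]
enqueue(19): queue = [74, 19]
enqueue(41): queue = [74, 19, 41]
enqueue(23): queue = [74, 19, 41, 23]
enqueue(70): queue = [74, 19, 41, 23, 70]
enqueue(47): queue = [74, 19, 41, 23, 70, 47]
enqueue(65): queue = [74, 19, 41, 23, 70, 47, 65]
enqueue(29): queue = [74, 19, 41, 23, 70, 47, 65, 29]
dequeue(): queue = [19, 41, 23, 70, 47, 65, 29]
enqueue(95): queue = [19, 41, 23, 70, 47, 65, 29, 95]
dequeue(): queue = [41, 23, 70, 47, 65, 29, 95]
enqueue(77): queue = [41, 23, 70, 47, 65, 29, 95, 77]
enqueue(81): queue = [41, 23, 70, 47, 65, 29, 95, 77, 81]

Answer: 41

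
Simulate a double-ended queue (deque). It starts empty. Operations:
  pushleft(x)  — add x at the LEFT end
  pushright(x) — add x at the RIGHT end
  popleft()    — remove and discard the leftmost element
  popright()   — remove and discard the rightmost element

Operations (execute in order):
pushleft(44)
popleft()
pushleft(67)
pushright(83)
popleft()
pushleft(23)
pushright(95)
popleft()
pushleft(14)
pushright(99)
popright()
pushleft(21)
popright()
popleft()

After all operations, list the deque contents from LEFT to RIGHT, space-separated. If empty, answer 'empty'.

Answer: 14 83

Derivation:
pushleft(44): [44]
popleft(): []
pushleft(67): [67]
pushright(83): [67, 83]
popleft(): [83]
pushleft(23): [23, 83]
pushright(95): [23, 83, 95]
popleft(): [83, 95]
pushleft(14): [14, 83, 95]
pushright(99): [14, 83, 95, 99]
popright(): [14, 83, 95]
pushleft(21): [21, 14, 83, 95]
popright(): [21, 14, 83]
popleft(): [14, 83]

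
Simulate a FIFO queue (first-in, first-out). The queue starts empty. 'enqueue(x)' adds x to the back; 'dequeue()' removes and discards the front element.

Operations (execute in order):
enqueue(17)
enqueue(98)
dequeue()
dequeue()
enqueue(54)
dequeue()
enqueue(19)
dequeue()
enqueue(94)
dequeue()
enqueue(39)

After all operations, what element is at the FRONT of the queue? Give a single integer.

enqueue(17): queue = [17]
enqueue(98): queue = [17, 98]
dequeue(): queue = [98]
dequeue(): queue = []
enqueue(54): queue = [54]
dequeue(): queue = []
enqueue(19): queue = [19]
dequeue(): queue = []
enqueue(94): queue = [94]
dequeue(): queue = []
enqueue(39): queue = [39]

Answer: 39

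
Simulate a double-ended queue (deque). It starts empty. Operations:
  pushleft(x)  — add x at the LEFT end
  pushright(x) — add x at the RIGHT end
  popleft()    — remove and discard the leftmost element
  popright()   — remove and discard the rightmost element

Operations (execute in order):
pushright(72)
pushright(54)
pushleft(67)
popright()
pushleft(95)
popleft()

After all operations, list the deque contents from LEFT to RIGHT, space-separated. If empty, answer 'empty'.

Answer: 67 72

Derivation:
pushright(72): [72]
pushright(54): [72, 54]
pushleft(67): [67, 72, 54]
popright(): [67, 72]
pushleft(95): [95, 67, 72]
popleft(): [67, 72]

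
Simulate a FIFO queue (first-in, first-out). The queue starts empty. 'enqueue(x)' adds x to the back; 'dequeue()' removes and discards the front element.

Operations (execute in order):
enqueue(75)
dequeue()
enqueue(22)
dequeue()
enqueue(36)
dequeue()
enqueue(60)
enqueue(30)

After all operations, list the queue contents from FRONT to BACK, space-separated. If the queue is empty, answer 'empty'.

enqueue(75): [75]
dequeue(): []
enqueue(22): [22]
dequeue(): []
enqueue(36): [36]
dequeue(): []
enqueue(60): [60]
enqueue(30): [60, 30]

Answer: 60 30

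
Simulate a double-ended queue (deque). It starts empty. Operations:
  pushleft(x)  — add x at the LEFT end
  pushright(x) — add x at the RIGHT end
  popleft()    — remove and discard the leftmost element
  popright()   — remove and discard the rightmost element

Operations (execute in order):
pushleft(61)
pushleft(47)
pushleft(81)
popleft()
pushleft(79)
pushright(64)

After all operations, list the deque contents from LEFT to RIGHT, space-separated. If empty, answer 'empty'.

pushleft(61): [61]
pushleft(47): [47, 61]
pushleft(81): [81, 47, 61]
popleft(): [47, 61]
pushleft(79): [79, 47, 61]
pushright(64): [79, 47, 61, 64]

Answer: 79 47 61 64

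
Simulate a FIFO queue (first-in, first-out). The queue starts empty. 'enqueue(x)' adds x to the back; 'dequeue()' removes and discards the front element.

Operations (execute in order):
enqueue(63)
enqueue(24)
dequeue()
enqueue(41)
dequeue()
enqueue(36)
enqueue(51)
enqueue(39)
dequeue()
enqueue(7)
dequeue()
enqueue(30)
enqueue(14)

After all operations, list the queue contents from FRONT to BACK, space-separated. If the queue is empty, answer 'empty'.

Answer: 51 39 7 30 14

Derivation:
enqueue(63): [63]
enqueue(24): [63, 24]
dequeue(): [24]
enqueue(41): [24, 41]
dequeue(): [41]
enqueue(36): [41, 36]
enqueue(51): [41, 36, 51]
enqueue(39): [41, 36, 51, 39]
dequeue(): [36, 51, 39]
enqueue(7): [36, 51, 39, 7]
dequeue(): [51, 39, 7]
enqueue(30): [51, 39, 7, 30]
enqueue(14): [51, 39, 7, 30, 14]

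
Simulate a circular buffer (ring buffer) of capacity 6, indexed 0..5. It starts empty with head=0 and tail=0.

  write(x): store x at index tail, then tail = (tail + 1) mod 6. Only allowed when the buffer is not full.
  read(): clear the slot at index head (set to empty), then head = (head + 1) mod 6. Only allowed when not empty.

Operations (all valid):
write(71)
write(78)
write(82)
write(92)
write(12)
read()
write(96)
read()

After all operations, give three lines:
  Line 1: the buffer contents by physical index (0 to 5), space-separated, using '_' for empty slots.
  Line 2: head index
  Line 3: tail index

write(71): buf=[71 _ _ _ _ _], head=0, tail=1, size=1
write(78): buf=[71 78 _ _ _ _], head=0, tail=2, size=2
write(82): buf=[71 78 82 _ _ _], head=0, tail=3, size=3
write(92): buf=[71 78 82 92 _ _], head=0, tail=4, size=4
write(12): buf=[71 78 82 92 12 _], head=0, tail=5, size=5
read(): buf=[_ 78 82 92 12 _], head=1, tail=5, size=4
write(96): buf=[_ 78 82 92 12 96], head=1, tail=0, size=5
read(): buf=[_ _ 82 92 12 96], head=2, tail=0, size=4

Answer: _ _ 82 92 12 96
2
0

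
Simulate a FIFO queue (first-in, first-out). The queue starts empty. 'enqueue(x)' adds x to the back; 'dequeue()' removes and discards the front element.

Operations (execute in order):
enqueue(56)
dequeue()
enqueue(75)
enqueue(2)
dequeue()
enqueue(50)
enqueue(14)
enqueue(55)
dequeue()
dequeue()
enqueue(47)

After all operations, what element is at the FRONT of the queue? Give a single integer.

Answer: 14

Derivation:
enqueue(56): queue = [56]
dequeue(): queue = []
enqueue(75): queue = [75]
enqueue(2): queue = [75, 2]
dequeue(): queue = [2]
enqueue(50): queue = [2, 50]
enqueue(14): queue = [2, 50, 14]
enqueue(55): queue = [2, 50, 14, 55]
dequeue(): queue = [50, 14, 55]
dequeue(): queue = [14, 55]
enqueue(47): queue = [14, 55, 47]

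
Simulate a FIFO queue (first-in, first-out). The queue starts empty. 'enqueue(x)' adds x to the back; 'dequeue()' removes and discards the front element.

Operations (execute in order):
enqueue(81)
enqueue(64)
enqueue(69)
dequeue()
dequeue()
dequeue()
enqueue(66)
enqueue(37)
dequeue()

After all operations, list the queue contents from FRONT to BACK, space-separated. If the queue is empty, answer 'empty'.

Answer: 37

Derivation:
enqueue(81): [81]
enqueue(64): [81, 64]
enqueue(69): [81, 64, 69]
dequeue(): [64, 69]
dequeue(): [69]
dequeue(): []
enqueue(66): [66]
enqueue(37): [66, 37]
dequeue(): [37]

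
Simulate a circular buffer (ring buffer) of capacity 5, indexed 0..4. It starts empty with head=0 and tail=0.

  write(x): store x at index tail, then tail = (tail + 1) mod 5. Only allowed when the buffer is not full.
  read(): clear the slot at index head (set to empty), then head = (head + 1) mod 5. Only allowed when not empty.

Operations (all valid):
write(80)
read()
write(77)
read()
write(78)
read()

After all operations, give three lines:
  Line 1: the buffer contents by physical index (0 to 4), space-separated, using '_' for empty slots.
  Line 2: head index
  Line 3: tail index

Answer: _ _ _ _ _
3
3

Derivation:
write(80): buf=[80 _ _ _ _], head=0, tail=1, size=1
read(): buf=[_ _ _ _ _], head=1, tail=1, size=0
write(77): buf=[_ 77 _ _ _], head=1, tail=2, size=1
read(): buf=[_ _ _ _ _], head=2, tail=2, size=0
write(78): buf=[_ _ 78 _ _], head=2, tail=3, size=1
read(): buf=[_ _ _ _ _], head=3, tail=3, size=0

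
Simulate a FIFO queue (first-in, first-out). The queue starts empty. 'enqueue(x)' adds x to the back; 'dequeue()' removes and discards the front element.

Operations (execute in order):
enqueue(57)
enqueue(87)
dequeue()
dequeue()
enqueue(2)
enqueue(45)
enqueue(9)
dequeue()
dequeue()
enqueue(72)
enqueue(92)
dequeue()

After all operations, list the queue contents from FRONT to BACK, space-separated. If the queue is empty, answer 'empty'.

enqueue(57): [57]
enqueue(87): [57, 87]
dequeue(): [87]
dequeue(): []
enqueue(2): [2]
enqueue(45): [2, 45]
enqueue(9): [2, 45, 9]
dequeue(): [45, 9]
dequeue(): [9]
enqueue(72): [9, 72]
enqueue(92): [9, 72, 92]
dequeue(): [72, 92]

Answer: 72 92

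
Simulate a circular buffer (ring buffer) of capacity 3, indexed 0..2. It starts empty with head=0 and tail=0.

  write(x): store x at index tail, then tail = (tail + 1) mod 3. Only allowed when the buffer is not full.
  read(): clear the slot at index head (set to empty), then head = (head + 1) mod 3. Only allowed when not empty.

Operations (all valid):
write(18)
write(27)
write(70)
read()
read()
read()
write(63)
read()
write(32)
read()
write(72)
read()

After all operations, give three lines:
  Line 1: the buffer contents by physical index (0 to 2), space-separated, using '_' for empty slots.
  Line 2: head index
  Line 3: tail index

write(18): buf=[18 _ _], head=0, tail=1, size=1
write(27): buf=[18 27 _], head=0, tail=2, size=2
write(70): buf=[18 27 70], head=0, tail=0, size=3
read(): buf=[_ 27 70], head=1, tail=0, size=2
read(): buf=[_ _ 70], head=2, tail=0, size=1
read(): buf=[_ _ _], head=0, tail=0, size=0
write(63): buf=[63 _ _], head=0, tail=1, size=1
read(): buf=[_ _ _], head=1, tail=1, size=0
write(32): buf=[_ 32 _], head=1, tail=2, size=1
read(): buf=[_ _ _], head=2, tail=2, size=0
write(72): buf=[_ _ 72], head=2, tail=0, size=1
read(): buf=[_ _ _], head=0, tail=0, size=0

Answer: _ _ _
0
0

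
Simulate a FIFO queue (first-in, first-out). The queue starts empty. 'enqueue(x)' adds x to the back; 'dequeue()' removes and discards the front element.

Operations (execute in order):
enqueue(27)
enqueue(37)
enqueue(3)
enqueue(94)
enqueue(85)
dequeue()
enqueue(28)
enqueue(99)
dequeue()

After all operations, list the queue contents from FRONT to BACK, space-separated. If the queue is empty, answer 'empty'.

Answer: 3 94 85 28 99

Derivation:
enqueue(27): [27]
enqueue(37): [27, 37]
enqueue(3): [27, 37, 3]
enqueue(94): [27, 37, 3, 94]
enqueue(85): [27, 37, 3, 94, 85]
dequeue(): [37, 3, 94, 85]
enqueue(28): [37, 3, 94, 85, 28]
enqueue(99): [37, 3, 94, 85, 28, 99]
dequeue(): [3, 94, 85, 28, 99]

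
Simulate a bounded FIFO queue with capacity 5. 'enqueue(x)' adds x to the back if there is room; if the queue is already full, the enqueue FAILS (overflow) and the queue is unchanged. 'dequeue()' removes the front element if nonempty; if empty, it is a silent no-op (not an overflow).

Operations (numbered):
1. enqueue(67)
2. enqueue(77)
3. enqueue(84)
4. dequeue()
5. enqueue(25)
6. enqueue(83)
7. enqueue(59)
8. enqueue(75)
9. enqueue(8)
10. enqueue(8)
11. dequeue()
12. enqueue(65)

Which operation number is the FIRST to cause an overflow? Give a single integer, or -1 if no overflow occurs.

Answer: 8

Derivation:
1. enqueue(67): size=1
2. enqueue(77): size=2
3. enqueue(84): size=3
4. dequeue(): size=2
5. enqueue(25): size=3
6. enqueue(83): size=4
7. enqueue(59): size=5
8. enqueue(75): size=5=cap → OVERFLOW (fail)
9. enqueue(8): size=5=cap → OVERFLOW (fail)
10. enqueue(8): size=5=cap → OVERFLOW (fail)
11. dequeue(): size=4
12. enqueue(65): size=5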